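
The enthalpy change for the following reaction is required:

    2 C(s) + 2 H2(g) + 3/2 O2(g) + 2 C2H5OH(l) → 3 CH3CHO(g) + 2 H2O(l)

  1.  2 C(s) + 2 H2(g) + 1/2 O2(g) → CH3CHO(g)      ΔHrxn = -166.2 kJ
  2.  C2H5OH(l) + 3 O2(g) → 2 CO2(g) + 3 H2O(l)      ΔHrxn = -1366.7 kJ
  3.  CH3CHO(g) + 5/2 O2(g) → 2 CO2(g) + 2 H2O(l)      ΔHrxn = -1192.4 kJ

eq. 1 as written (C(s) already on the reactant side): -166.2 kJ
eq. 2 × 2 (×2 to match 2 C2H5OH(l) in the target): (2)·(-1366.7) = -2733.4 kJ
eq. 3 reversed and × 2: (-2)·(-1192.4) = +2384.8 kJ
ΔHrxn = (-166.2) + (-2733.4) + (+2384.8) = -514.8 kJ

ΔHrxn = -514.8 kJ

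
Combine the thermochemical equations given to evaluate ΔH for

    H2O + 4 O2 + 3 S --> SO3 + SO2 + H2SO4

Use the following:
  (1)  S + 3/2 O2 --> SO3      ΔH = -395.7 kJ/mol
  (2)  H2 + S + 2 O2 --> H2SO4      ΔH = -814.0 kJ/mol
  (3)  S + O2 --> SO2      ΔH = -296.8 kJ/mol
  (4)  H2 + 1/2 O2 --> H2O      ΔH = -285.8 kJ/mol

ΔH = -1220.7 kJ/mol

(1) as written: -395.7 kJ/mol
(2) as written: -814.0 kJ/mol
(3) as written: -296.8 kJ/mol
(4) reversed: +285.8 kJ/mol
Summing the manipulated equations, ΔH = (1)·(-395.7) + (1)·(-814.0) + (1)·(-296.8) + (-1)·(-285.8) = -1220.7 kJ/mol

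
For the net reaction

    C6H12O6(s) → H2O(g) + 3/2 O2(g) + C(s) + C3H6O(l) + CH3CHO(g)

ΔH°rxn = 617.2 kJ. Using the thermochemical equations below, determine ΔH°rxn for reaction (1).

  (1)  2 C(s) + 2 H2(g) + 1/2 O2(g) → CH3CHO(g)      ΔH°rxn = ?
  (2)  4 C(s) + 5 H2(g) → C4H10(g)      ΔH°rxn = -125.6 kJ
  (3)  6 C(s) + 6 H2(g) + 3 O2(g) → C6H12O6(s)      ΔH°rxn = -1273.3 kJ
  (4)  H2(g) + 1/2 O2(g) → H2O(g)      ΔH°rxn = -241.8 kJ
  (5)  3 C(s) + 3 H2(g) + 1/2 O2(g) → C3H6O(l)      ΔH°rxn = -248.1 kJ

ΔH°rxn = -166.2 kJ

(1) as written (CH3CHO(g) already on the product side): contributes x
(2): not needed (C4H10(g) appears nowhere else).
(3) reversed (C6H12O6(s) must end up as a reactant): +1273.3 kJ
(4) as written (H2O(g) already on the product side): -241.8 kJ
(5) as written (C3H6O(l) already on the product side): -248.1 kJ
+617.2 = (+1273.3) + (-241.8) + (-248.1) + x
x = (+617.2 − (+783.4)) / (1) = -166.2 kJ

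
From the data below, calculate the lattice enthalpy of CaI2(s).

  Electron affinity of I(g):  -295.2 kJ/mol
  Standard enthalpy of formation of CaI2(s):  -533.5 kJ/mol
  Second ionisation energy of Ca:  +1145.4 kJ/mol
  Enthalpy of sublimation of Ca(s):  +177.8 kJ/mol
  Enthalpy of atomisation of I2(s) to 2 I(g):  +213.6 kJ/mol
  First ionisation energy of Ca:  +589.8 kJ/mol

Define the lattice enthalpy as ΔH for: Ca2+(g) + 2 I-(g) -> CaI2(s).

ΔHf° = 1·ΔHsub + 1·(ΣIE) + 1·D(I2) + 2·EA + U
-533.5 = 1·(+177.8) + 1·(+1735.2) + 1·(+213.6) + 2·(-295.2) + U
U = -533.5 − (+1536.2) = -2069.7 kJ/mol

U = -2069.7 kJ/mol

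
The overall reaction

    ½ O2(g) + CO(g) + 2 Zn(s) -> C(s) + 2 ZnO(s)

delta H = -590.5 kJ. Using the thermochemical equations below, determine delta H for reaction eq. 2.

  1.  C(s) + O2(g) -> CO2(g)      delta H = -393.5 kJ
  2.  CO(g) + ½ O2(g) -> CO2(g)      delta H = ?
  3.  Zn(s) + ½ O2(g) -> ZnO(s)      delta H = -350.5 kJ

eq. 1 reversed (C(s) must end up as a product): +393.5 kJ
eq. 2 as written (CO(g) already on the reactant side): contributes x
eq. 3 × 2 (scale by 2 for the 2 ZnO(s)): (2)·(-350.5) = -701.0 kJ
-590.5 = (+393.5) + (-701.0) + x
x = (-590.5 − (-307.5)) / (1) = -283.0 kJ

delta H = -283.0 kJ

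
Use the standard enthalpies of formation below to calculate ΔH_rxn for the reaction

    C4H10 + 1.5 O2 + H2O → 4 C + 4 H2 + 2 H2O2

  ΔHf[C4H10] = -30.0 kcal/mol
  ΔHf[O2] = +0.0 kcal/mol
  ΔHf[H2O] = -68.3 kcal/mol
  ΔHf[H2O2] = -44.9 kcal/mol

ΔH_rxn = 8.5 kcal/mol

Products: 4·(+0.0) + 4·(+0.0) + 2·(-44.9) = -89.8
Reactants: 1·(-30.0) + 3/2·(+0.0) + 1·(-68.3) = -98.3
ΔH_rxn = (-89.8) − (-98.3) = 8.5 kcal/mol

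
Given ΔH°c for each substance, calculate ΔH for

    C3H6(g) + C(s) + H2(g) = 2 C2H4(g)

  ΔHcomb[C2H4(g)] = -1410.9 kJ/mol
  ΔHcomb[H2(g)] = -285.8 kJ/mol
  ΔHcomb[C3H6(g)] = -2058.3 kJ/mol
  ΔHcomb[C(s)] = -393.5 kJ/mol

ΔH = 84.2 kJ/mol

With combustion enthalpies, reactants minus products:
= [1·(-2058.3) + 1·(-393.5) + 1·(-285.8)] − [2·(-1410.9)]
= 84.2 kJ/mol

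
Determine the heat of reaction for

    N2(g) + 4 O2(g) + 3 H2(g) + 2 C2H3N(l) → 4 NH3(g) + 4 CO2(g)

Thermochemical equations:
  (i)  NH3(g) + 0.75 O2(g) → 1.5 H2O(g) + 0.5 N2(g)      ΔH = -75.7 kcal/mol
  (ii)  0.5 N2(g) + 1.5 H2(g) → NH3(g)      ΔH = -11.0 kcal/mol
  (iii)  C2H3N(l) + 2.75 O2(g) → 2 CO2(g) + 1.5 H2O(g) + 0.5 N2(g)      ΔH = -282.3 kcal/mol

ΔH = -435.2 kcal/mol

(i) reversed and × 2: (-2)·(-75.7) = +151.4 kcal/mol
(ii) × 2: (2)·(-11.0) = -22.0 kcal/mol
(iii) × 2: (2)·(-282.3) = -564.6 kcal/mol
ΔH = (-2)·(-75.7) + (2)·(-11.0) + (2)·(-282.3) = -435.2 kcal/mol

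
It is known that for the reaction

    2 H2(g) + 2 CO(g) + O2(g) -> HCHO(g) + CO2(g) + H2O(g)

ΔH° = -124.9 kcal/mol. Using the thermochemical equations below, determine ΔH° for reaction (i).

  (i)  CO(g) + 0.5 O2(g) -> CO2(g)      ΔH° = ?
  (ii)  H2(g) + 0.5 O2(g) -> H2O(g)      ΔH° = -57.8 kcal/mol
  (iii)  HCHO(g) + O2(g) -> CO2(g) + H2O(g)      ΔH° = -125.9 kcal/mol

ΔH° = -67.6 kcal/mol

(i) × 2: contributes 2·x
(ii) × 2: (2)·(-57.8) = -115.6 kcal/mol
(iii) reversed: +125.9 kcal/mol
-124.9 = (-115.6) + (+125.9) + 2·x
x = (-124.9 − (+10.3)) / (2) = -67.6 kcal/mol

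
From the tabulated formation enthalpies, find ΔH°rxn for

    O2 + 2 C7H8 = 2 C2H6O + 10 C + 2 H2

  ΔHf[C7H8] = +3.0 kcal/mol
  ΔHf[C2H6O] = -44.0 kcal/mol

ΔH°rxn = Σ nΔHf°(products) − Σ nΔHf°(reactants).
Products: 2·(-44.0) + 10·(+0.0) + 2·(+0.0) = -88.0
Reactants: 1·(+0.0) + 2·(+3.0) = +6.0
ΔH°rxn = (-88.0) − (+6.0) = -94.0 kcal/mol

ΔH°rxn = -94.0 kcal/mol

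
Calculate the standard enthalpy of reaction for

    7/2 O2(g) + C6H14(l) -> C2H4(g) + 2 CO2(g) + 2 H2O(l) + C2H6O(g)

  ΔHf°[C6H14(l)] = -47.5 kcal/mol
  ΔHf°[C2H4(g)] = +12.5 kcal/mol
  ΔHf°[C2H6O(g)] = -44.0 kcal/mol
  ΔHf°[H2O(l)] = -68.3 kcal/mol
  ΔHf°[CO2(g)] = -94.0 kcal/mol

ΔH°rxn = Σ nΔHf°(products) − Σ nΔHf°(reactants).
Products: 1·(+12.5) + 2·(-94.0) + 2·(-68.3) + 1·(-44.0) = -356.1
Reactants: 7/2·(+0.0) + 1·(-47.5) = -47.5
ΔH°rxn = (-356.1) − (-47.5) = -308.6 kcal/mol

ΔH°rxn = -308.6 kcal/mol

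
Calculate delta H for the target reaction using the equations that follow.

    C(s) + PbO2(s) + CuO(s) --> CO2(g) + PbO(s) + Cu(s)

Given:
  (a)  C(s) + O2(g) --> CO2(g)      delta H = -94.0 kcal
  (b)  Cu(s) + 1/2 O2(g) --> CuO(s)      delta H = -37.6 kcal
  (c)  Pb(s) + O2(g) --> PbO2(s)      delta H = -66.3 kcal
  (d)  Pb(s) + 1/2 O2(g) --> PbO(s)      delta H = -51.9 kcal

(a) as written: -94.0 kcal
(b) reversed: +37.6 kcal
(c) reversed: +66.3 kcal
(d) as written: -51.9 kcal
Since enthalpy is a state function, delta H = (1)·(-94.0) + (-1)·(-37.6) + (-1)·(-66.3) + (1)·(-51.9) = -42.0 kcal

delta H = -42.0 kcal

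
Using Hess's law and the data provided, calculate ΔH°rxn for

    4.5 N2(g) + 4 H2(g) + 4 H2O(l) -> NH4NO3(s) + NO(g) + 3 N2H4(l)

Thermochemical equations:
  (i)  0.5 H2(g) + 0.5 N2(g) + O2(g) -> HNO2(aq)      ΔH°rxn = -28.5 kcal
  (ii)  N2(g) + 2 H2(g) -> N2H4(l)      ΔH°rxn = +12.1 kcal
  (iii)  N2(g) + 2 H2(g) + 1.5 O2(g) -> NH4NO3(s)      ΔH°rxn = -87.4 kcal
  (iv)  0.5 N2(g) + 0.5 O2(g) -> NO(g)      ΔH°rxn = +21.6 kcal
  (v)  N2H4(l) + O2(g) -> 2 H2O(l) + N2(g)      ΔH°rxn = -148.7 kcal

ΔH°rxn = 243.7 kcal

(i): not needed (HNO2(aq) appears nowhere else).
(ii) as written: +12.1 kcal
(iii) as written (NH4NO3(s) already on the product side): -87.4 kcal
(iv) as written (NO(g) already on the product side): +21.6 kcal
(v) reversed and × 2 (H2O(l) must end up as a reactant; ×2 to match 4 H2O(l) in the target): (-2)·(-148.7) = +297.4 kcal
Combining the equations, ΔH°rxn = (+12.1) + (-87.4) + (+21.6) + (+297.4) = 243.7 kcal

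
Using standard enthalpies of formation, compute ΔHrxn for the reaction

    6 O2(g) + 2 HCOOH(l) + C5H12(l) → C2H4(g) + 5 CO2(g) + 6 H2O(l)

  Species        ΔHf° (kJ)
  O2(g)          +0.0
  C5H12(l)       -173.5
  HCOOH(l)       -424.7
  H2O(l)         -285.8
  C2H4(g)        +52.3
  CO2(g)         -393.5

Products: 1·(+52.3) + 5·(-393.5) + 6·(-285.8) = -3630.0
Reactants: 6·(+0.0) + 2·(-424.7) + 1·(-173.5) = -1022.9
ΔHrxn = (-3630.0) − (-1022.9) = -2607.1 kJ

ΔHrxn = -2607.1 kJ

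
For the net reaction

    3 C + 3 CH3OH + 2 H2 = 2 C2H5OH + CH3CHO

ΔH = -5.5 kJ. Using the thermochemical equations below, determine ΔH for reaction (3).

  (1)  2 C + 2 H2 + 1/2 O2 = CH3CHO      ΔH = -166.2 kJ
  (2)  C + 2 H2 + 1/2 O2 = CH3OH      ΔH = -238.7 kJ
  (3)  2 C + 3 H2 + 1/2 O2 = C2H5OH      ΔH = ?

ΔH = -277.7 kJ

(1) as written: -166.2 kJ
(2) reversed and × 3: (-3)·(-238.7) = +716.1 kJ
(3) × 2: contributes 2·x
-5.5 = (-166.2) + (+716.1) + 2·x
x = (-5.5 − (+549.9)) / (2) = -277.7 kJ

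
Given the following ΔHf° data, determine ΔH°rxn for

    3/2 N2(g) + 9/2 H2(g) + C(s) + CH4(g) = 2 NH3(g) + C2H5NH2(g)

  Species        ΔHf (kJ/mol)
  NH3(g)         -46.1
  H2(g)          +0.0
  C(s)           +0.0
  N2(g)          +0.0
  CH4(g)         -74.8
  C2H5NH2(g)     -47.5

ΔH°rxn = -64.9 kJ/mol

ΔH°rxn = Σ nΔHf°(products) − Σ nΔHf°(reactants).
Products: 2·(-46.1) + 1·(-47.5) = -139.7
Reactants: 3/2·(+0.0) + 9/2·(+0.0) + 1·(+0.0) + 1·(-74.8) = -74.8
ΔH°rxn = (-139.7) − (-74.8) = -64.9 kJ/mol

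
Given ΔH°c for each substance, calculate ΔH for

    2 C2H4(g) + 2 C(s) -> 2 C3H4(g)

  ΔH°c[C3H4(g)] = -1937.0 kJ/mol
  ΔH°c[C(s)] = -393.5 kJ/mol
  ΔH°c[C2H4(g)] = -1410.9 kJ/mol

ΔH = 265.2 kJ/mol

Using ΔH = Σ nΔHc°(reactants) − Σ nΔHc°(products):
= [2·(-1410.9) + 2·(-393.5)] − [2·(-1937.0)]
= 265.2 kJ/mol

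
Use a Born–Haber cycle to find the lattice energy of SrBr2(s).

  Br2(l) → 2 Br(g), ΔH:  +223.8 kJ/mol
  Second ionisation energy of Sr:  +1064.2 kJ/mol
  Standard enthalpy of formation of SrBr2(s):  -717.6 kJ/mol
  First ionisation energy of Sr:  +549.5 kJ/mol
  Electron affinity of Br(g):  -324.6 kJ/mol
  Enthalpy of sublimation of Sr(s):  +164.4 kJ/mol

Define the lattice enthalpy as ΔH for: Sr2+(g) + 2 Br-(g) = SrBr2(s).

U = -2070.3 kJ/mol

ΔHf° = 1·ΔHsub + 1·(ΣIE) + 1·D(Br2) + 2·EA + U
-717.6 = 1·(+164.4) + 1·(+1613.7) + 1·(+223.8) + 2·(-324.6) + U
U = -717.6 − (+1352.7) = -2070.3 kJ/mol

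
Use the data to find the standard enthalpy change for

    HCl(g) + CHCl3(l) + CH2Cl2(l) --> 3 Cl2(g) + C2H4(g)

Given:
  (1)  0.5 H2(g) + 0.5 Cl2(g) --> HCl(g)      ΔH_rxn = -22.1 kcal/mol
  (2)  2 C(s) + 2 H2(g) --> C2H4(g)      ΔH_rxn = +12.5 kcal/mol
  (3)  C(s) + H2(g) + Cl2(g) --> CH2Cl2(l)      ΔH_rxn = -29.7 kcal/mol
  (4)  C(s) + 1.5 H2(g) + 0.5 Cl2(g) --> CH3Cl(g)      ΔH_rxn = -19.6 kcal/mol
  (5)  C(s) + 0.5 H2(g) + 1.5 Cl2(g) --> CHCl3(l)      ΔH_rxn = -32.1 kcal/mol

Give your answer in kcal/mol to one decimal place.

ΔH_rxn = 96.4 kcal/mol

(1) reversed (HCl(g) must end up as a reactant): +22.1 kcal/mol
(2) as written (C2H4(g) already on the product side): +12.5 kcal/mol
(3) reversed (reverse to put CH2Cl2(l) on the reactant side): +29.7 kcal/mol
(4): not needed (CH3Cl(g) appears nowhere else).
(5) reversed (CHCl3(l) must end up as a reactant): +32.1 kcal/mol
Summing the manipulated equations, ΔH_rxn = (-1)·(-22.1) + (1)·(+12.5) + (-1)·(-29.7) + (-1)·(-32.1) = 96.4 kcal/mol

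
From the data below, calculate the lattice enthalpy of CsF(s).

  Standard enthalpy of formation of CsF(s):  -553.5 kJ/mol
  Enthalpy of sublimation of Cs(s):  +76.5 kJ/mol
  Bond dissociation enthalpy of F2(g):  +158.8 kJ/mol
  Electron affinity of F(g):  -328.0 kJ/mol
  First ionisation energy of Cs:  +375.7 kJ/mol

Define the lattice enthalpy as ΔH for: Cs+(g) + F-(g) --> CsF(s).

ΔHf° = 1·ΔHsub + 1·(ΣIE) + 1/2·D(F2) + 1·EA + U
-553.5 = 1·(+76.5) + 1·(+375.7) + 1/2·(+158.8) + 1·(-328.0) + U
U = -553.5 − (+203.6) = -757.1 kJ/mol

U = -757.1 kJ/mol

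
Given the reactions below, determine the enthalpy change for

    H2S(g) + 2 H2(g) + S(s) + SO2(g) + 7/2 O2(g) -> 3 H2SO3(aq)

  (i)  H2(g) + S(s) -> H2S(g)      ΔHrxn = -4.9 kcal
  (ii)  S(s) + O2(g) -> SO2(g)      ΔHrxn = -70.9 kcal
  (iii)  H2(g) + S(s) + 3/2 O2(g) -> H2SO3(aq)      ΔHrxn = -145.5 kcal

(i) reversed (reverse to put H2S(g) on the reactant side): +4.9 kcal
(ii) reversed (SO2(g) must end up as a reactant): +70.9 kcal
(iii) × 3 (scale by 3 for the 3 H2SO3(aq)): (3)·(-145.5) = -436.5 kcal
Since enthalpy is a state function, ΔHrxn = (-1)·(-4.9) + (-1)·(-70.9) + (3)·(-145.5) = -360.7 kcal

ΔHrxn = -360.7 kcal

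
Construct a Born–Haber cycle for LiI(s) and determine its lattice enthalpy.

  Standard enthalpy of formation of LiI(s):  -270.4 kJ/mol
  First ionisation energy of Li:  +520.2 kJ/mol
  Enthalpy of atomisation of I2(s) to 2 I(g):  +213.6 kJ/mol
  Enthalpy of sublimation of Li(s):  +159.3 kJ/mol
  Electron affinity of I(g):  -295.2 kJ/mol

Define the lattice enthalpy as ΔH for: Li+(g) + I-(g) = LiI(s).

ΔHf° = 1·ΔHsub + 1·(ΣIE) + 1/2·D(I2) + 1·EA + U
-270.4 = 1·(+159.3) + 1·(+520.2) + 1/2·(+213.6) + 1·(-295.2) + U
U = -270.4 − (+491.1) = -761.5 kJ/mol

U = -761.5 kJ/mol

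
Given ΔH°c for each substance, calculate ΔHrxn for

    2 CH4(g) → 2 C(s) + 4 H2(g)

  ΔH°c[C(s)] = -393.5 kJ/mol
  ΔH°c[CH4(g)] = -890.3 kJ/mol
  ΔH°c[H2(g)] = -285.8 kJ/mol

ΔHrxn = 149.6 kJ/mol

With combustion enthalpies, reactants minus products:
= [2·(-890.3)] − [2·(-393.5) + 4·(-285.8)]
= 149.6 kJ/mol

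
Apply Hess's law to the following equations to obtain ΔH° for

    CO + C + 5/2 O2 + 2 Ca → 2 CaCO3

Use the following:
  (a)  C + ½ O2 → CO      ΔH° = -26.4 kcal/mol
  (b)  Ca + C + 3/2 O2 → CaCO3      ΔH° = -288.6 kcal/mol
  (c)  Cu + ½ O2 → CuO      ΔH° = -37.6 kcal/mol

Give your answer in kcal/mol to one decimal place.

ΔH° = -550.8 kcal/mol

(a) reversed (CO must end up as a reactant): +26.4 kcal/mol
(b) × 2 (scale by 2 for the 2 CaCO3): (2)·(-288.6) = -577.2 kcal/mol
(c): not needed (CuO appears nowhere else).
Summing the manipulated equations, ΔH° = (-1)·(-26.4) + (2)·(-288.6) = -550.8 kcal/mol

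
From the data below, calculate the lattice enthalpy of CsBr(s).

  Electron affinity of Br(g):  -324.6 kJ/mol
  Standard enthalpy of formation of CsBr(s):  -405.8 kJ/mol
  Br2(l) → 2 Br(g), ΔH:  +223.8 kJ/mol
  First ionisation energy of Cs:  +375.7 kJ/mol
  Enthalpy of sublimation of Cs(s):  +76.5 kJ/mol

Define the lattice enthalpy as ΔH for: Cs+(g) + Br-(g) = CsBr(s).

ΔHf° = 1·ΔHsub + 1·(ΣIE) + 1/2·D(Br2) + 1·EA + U
-405.8 = 1·(+76.5) + 1·(+375.7) + 1/2·(+223.8) + 1·(-324.6) + U
U = -405.8 − (+239.5) = -645.3 kJ/mol

U = -645.3 kJ/mol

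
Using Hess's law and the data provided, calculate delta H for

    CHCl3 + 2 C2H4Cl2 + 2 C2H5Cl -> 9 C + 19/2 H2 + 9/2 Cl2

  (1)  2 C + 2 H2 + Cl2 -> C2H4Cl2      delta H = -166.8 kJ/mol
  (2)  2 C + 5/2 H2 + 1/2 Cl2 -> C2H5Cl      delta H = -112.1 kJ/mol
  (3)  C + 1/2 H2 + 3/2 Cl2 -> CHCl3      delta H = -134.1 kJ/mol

(1) reversed and × 2 (C2H4Cl2 must end up as a reactant; scale by 2 for the 2 C2H4Cl2): (-2)·(-166.8) = +333.6 kJ/mol
(2) reversed and × 2 (reverse to put C2H5Cl on the reactant side; ×2 to match 2 C2H5Cl in the target): (-2)·(-112.1) = +224.2 kJ/mol
(3) reversed (reverse to put CHCl3 on the reactant side): +134.1 kJ/mol
Combining the equations, delta H = (-2)·(-166.8) + (-2)·(-112.1) + (-1)·(-134.1) = 691.9 kJ/mol

delta H = 691.9 kJ/mol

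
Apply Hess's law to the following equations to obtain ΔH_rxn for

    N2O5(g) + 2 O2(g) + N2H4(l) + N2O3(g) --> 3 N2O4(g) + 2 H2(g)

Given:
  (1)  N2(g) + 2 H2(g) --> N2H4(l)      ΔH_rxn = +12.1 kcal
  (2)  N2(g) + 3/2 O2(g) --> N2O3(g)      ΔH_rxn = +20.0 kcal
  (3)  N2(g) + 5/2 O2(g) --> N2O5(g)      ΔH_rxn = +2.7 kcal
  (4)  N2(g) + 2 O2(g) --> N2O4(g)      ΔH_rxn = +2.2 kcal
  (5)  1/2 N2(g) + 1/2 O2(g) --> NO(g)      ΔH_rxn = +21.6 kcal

(1) reversed (reverse to put N2H4(l) on the reactant side): -12.1 kcal
(2) reversed (N2O3(g) must end up as a reactant): -20.0 kcal
(3) reversed (N2O5(g) must end up as a reactant): -2.7 kcal
(4) × 3 (scale by 3 for the 3 N2O4(g)): (3)·(+2.2) = +6.6 kcal
(5): not needed (NO(g) appears nowhere else).
ΔH_rxn = (-12.1) + (-20.0) + (-2.7) + (+6.6) = -28.2 kcal

ΔH_rxn = -28.2 kcal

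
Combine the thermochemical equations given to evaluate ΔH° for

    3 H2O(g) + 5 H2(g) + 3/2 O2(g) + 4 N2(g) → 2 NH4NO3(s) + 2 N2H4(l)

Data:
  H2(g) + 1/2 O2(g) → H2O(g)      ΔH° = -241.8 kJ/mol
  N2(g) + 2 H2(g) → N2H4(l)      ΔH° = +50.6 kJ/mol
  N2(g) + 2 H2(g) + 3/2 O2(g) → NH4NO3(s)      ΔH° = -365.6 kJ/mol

equation 1 reversed and × 3: (-3)·(-241.8) = +725.4 kJ/mol
equation 2 × 2: (2)·(+50.6) = +101.2 kJ/mol
equation 3 × 2: (2)·(-365.6) = -731.2 kJ/mol
Summing the manipulated equations, ΔH° = (+725.4) + (+101.2) + (-731.2) = 95.4 kJ/mol

ΔH° = 95.4 kJ/mol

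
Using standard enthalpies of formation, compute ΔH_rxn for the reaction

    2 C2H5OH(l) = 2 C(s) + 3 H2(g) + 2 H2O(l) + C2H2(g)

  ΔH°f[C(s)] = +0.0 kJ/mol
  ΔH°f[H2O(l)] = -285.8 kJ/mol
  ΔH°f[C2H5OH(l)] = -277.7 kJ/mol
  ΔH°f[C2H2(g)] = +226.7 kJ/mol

ΔH_rxn = 210.5 kJ/mol

Products: 2·(+0.0) + 3·(+0.0) + 2·(-285.8) + 1·(+226.7) = -344.9
Reactants: 2·(-277.7) = -555.4
ΔH_rxn = (-344.9) − (-555.4) = 210.5 kJ/mol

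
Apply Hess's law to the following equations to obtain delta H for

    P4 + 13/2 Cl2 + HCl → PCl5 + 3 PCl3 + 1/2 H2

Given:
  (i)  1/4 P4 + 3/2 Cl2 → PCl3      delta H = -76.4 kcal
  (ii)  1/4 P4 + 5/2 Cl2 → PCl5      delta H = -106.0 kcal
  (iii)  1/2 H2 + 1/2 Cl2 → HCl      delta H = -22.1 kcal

delta H = -313.1 kcal

(i) × 3: (3)·(-76.4) = -229.2 kcal
(ii) as written: -106.0 kcal
(iii) reversed: +22.1 kcal
Combining the equations, delta H = (3)·(-76.4) + (1)·(-106.0) + (-1)·(-22.1) = -313.1 kcal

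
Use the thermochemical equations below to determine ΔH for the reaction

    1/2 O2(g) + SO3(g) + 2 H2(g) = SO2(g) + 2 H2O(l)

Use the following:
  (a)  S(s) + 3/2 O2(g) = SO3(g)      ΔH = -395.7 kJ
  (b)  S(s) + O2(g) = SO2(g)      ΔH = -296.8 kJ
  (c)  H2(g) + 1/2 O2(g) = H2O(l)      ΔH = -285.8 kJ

ΔH = -472.7 kJ

(a) reversed: +395.7 kJ
(b) as written: -296.8 kJ
(c) × 2: (2)·(-285.8) = -571.6 kJ
ΔH = (+395.7) + (-296.8) + (-571.6) = -472.7 kJ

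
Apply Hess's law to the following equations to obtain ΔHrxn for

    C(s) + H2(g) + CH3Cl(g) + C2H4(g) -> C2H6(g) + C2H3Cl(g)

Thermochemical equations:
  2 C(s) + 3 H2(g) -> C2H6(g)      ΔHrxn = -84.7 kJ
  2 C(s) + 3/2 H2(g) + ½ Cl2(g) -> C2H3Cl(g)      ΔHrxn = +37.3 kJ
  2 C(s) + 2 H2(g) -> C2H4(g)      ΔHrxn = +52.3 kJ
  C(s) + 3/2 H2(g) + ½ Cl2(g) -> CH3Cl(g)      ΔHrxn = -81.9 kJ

equation 1 as written: -84.7 kJ
equation 2 as written: +37.3 kJ
equation 3 reversed: -52.3 kJ
equation 4 reversed: +81.9 kJ
By Hess's law, ΔHrxn = (-84.7) + (+37.3) + (-52.3) + (+81.9) = -17.8 kJ

ΔHrxn = -17.8 kJ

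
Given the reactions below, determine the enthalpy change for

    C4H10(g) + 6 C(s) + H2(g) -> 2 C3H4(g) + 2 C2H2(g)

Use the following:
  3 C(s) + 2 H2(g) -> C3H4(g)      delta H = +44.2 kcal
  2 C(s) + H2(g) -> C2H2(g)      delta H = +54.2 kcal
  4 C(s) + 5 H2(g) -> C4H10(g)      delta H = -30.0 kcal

delta H = 226.8 kcal

equation 1 × 2: (2)·(+44.2) = +88.4 kcal
equation 2 × 2: (2)·(+54.2) = +108.4 kcal
equation 3 reversed: +30.0 kcal
delta H = (+88.4) + (+108.4) + (+30.0) = 226.8 kcal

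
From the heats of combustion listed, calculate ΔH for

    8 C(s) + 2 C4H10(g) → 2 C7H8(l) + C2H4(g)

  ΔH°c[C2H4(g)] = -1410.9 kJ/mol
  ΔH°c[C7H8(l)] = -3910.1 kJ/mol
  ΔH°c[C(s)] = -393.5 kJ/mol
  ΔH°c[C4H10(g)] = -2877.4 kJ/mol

ΔH = 328.3 kJ/mol

Using ΔH = Σ nΔHc°(reactants) − Σ nΔHc°(products):
= [8·(-393.5) + 2·(-2877.4)] − [2·(-3910.1) + 1·(-1410.9)]
= 328.3 kJ/mol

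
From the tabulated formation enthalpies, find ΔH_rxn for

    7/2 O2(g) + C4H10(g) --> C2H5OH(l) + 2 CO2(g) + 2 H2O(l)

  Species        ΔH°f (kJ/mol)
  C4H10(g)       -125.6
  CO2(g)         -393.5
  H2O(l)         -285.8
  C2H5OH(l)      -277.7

Products: 1·(-277.7) + 2·(-393.5) + 2·(-285.8) = -1636.3
Reactants: 7/2·(+0.0) + 1·(-125.6) = -125.6
ΔH_rxn = (-1636.3) − (-125.6) = -1510.7 kJ/mol

ΔH_rxn = -1510.7 kJ/mol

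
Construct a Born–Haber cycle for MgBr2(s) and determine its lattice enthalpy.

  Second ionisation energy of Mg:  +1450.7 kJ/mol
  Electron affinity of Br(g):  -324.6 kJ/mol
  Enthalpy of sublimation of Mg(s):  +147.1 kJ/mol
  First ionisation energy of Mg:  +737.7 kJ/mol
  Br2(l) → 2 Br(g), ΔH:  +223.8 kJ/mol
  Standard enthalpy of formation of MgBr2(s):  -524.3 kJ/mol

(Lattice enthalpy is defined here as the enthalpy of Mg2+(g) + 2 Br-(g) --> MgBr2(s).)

ΔHf° = 1·ΔHsub + 1·(ΣIE) + 1·D(Br2) + 2·EA + U
-524.3 = 1·(+147.1) + 1·(+2188.4) + 1·(+223.8) + 2·(-324.6) + U
U = -524.3 − (+1910.1) = -2434.4 kJ/mol

U = -2434.4 kJ/mol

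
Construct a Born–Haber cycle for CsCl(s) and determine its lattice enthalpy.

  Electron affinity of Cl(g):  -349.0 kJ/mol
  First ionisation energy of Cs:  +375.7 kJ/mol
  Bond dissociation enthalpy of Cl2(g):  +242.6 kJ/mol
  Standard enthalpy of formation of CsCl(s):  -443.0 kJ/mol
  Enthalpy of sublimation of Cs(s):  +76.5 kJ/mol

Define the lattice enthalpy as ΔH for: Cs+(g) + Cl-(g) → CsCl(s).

U = -667.5 kJ/mol

ΔHf° = 1·ΔHsub + 1·(ΣIE) + 1/2·D(Cl2) + 1·EA + U
-443.0 = 1·(+76.5) + 1·(+375.7) + 1/2·(+242.6) + 1·(-349.0) + U
U = -443.0 − (+224.5) = -667.5 kJ/mol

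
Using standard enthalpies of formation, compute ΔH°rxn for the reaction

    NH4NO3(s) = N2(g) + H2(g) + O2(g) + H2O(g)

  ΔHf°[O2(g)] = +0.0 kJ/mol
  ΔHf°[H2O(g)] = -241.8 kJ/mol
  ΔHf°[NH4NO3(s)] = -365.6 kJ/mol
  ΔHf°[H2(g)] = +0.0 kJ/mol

ΔH°rxn = 123.8 kJ/mol

ΔH°rxn = Σ nΔHf°(products) − Σ nΔHf°(reactants).
Products: 1·(+0.0) + 1·(+0.0) + 1·(+0.0) + 1·(-241.8) = -241.8
Reactants: 1·(-365.6) = -365.6
ΔH°rxn = (-241.8) − (-365.6) = 123.8 kJ/mol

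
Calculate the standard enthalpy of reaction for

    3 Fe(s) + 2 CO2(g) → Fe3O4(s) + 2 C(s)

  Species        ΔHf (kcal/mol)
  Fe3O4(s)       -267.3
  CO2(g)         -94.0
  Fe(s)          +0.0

ΔH° = -79.3 kcal/mol

Products: 1·(-267.3) + 2·(+0.0) = -267.3
Reactants: 3·(+0.0) + 2·(-94.0) = -188.0
ΔH° = (-267.3) − (-188.0) = -79.3 kcal/mol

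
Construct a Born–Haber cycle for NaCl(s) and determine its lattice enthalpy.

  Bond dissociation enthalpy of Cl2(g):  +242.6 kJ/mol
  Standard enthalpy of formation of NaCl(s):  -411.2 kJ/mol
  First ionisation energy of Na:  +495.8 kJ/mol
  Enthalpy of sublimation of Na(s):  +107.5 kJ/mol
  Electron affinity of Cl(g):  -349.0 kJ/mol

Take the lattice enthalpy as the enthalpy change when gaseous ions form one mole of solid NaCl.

U = -786.8 kJ/mol

ΔHf° = 1·ΔHsub + 1·(ΣIE) + 1/2·D(Cl2) + 1·EA + U
-411.2 = 1·(+107.5) + 1·(+495.8) + 1/2·(+242.6) + 1·(-349.0) + U
U = -411.2 − (+375.6) = -786.8 kJ/mol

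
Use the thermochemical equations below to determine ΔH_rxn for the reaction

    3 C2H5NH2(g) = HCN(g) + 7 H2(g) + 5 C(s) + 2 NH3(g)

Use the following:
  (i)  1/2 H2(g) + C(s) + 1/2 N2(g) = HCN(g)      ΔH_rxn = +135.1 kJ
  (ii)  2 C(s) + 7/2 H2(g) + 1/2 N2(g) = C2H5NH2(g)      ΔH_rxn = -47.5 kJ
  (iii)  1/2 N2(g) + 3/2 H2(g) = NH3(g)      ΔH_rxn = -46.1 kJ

(i) as written: +135.1 kJ
(ii) reversed and × 3: (-3)·(-47.5) = +142.5 kJ
(iii) × 2: (2)·(-46.1) = -92.2 kJ
Since enthalpy is a state function, ΔH_rxn = (1)·(+135.1) + (-3)·(-47.5) + (2)·(-46.1) = 185.4 kJ

ΔH_rxn = 185.4 kJ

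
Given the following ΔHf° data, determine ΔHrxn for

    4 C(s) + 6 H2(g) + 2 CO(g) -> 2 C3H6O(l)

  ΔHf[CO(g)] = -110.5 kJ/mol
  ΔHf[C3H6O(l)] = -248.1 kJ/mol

ΔHrxn = -275.2 kJ/mol

Products: 2·(-248.1) = -496.2
Reactants: 4·(+0.0) + 6·(+0.0) + 2·(-110.5) = -221.0
ΔHrxn = (-496.2) − (-221.0) = -275.2 kJ/mol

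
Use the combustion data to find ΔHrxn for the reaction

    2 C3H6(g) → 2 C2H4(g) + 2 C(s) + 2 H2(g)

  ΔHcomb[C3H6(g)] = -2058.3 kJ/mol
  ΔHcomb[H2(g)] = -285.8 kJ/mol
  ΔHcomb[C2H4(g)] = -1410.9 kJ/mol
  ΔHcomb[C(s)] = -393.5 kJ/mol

Using ΔH = Σ nΔHc°(reactants) − Σ nΔHc°(products):
= [2·(-2058.3)] − [2·(-1410.9) + 2·(-393.5) + 2·(-285.8)]
= 63.8 kJ/mol

ΔHrxn = 63.8 kJ/mol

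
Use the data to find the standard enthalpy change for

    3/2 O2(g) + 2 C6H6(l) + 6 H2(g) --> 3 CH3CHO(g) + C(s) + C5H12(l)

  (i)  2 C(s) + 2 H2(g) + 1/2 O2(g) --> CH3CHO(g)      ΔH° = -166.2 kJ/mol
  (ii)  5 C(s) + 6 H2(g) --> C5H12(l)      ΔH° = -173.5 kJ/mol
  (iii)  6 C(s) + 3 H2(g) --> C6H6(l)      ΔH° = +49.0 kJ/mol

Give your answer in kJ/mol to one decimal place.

ΔH° = -770.1 kJ/mol

(i) × 3: (3)·(-166.2) = -498.6 kJ/mol
(ii) as written: -173.5 kJ/mol
(iii) reversed and × 2: (-2)·(+49.0) = -98.0 kJ/mol
Combining the equations, ΔH° = (-498.6) + (-173.5) + (-98.0) = -770.1 kJ/mol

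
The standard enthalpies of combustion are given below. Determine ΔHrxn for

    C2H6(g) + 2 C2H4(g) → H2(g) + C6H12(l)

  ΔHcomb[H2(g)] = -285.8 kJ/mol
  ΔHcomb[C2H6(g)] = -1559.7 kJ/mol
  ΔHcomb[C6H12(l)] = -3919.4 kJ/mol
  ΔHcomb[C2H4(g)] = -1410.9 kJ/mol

Using ΔH = Σ nΔHc°(reactants) − Σ nΔHc°(products):
= [1·(-1559.7) + 2·(-1410.9)] − [1·(-285.8) + 1·(-3919.4)]
= -176.3 kJ/mol

ΔHrxn = -176.3 kJ/mol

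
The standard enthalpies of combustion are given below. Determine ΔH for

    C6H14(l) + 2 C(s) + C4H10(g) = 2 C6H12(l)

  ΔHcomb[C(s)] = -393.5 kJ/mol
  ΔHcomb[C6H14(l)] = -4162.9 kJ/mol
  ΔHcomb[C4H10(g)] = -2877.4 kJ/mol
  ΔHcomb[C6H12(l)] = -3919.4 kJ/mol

ΔH = 11.5 kJ/mol

Using ΔH = Σ nΔHc°(reactants) − Σ nΔHc°(products):
= [1·(-4162.9) + 2·(-393.5) + 1·(-2877.4)] − [2·(-3919.4)]
= 11.5 kJ/mol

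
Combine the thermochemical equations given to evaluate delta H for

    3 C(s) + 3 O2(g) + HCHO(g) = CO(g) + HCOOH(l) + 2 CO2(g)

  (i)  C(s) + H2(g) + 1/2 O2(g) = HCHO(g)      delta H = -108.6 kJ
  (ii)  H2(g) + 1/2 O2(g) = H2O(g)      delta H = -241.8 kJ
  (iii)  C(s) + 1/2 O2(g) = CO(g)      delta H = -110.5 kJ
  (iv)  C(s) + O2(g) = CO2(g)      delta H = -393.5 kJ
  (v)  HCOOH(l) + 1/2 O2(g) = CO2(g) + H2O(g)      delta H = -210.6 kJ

(i) reversed: +108.6 kJ
(ii) as written: -241.8 kJ
(iii) as written: -110.5 kJ
(iv) × 3: (3)·(-393.5) = -1180.5 kJ
(v) reversed: +210.6 kJ
Combining the equations, delta H = (+108.6) + (-241.8) + (-110.5) + (-1180.5) + (+210.6) = -1213.6 kJ

delta H = -1213.6 kJ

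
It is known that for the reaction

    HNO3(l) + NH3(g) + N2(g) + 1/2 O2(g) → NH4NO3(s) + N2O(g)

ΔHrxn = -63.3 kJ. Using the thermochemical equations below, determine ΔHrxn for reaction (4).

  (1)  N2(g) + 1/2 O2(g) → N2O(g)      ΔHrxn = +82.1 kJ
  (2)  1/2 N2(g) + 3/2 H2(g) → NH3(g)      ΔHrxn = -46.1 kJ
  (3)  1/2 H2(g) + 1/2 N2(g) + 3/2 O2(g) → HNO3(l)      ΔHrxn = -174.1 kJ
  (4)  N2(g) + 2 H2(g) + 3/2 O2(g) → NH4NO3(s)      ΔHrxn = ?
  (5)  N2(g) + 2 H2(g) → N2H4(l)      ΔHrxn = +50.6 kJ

(1) as written (N2O(g) already on the product side): +82.1 kJ
(2) reversed (NH3(g) must end up as a reactant): +46.1 kJ
(3) reversed (reverse to put HNO3(l) on the reactant side): +174.1 kJ
(4) as written (NH4NO3(s) already on the product side): contributes x
(5): not needed (N2H4(l) appears nowhere else).
-63.3 = (+82.1) + (+46.1) + (+174.1) + x
x = (-63.3 − (+302.3)) / (1) = -365.6 kJ

ΔHrxn = -365.6 kJ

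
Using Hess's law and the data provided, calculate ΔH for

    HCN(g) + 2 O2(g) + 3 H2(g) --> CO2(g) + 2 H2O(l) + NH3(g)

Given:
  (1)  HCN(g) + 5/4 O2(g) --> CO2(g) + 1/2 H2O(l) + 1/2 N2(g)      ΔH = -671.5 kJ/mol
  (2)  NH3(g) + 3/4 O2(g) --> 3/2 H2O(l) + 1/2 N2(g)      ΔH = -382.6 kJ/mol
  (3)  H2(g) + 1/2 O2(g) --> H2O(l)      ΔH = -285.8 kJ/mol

(1) as written (HCN(g) already on the reactant side): -671.5 kJ/mol
(2) reversed (reverse to put NH3(g) on the product side): +382.6 kJ/mol
(3) × 3 (scale by 3 for the 3 H2(g)): (3)·(-285.8) = -857.4 kJ/mol
Since enthalpy is a state function, ΔH = (-671.5) + (+382.6) + (-857.4) = -1146.3 kJ/mol

ΔH = -1146.3 kJ/mol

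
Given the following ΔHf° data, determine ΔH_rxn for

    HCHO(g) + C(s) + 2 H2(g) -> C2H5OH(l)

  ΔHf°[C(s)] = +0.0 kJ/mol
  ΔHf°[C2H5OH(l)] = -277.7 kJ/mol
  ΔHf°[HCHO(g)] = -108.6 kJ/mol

ΔH_rxn = -169.1 kJ/mol

ΔH°rxn = Σ nΔHf°(products) − Σ nΔHf°(reactants).
Products: 1·(-277.7) = -277.7
Reactants: 1·(-108.6) + 1·(+0.0) + 2·(+0.0) = -108.6
ΔH_rxn = (-277.7) − (-108.6) = -169.1 kJ/mol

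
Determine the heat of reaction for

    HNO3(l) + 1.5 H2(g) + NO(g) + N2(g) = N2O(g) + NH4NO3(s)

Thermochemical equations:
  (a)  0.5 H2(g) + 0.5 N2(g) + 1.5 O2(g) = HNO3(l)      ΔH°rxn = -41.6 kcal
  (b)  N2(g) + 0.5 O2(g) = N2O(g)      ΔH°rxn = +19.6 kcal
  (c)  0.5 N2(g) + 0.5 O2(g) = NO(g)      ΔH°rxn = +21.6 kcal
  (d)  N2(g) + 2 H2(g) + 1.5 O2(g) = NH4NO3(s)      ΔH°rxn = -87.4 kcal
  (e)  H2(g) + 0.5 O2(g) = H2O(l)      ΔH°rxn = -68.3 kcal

ΔH°rxn = -47.8 kcal

(a) reversed: +41.6 kcal
(b) as written: +19.6 kcal
(c) reversed: -21.6 kcal
(d) as written: -87.4 kcal
(e): not needed.
ΔH°rxn = (-1)·(-41.6) + (1)·(+19.6) + (-1)·(+21.6) + (1)·(-87.4) = -47.8 kcal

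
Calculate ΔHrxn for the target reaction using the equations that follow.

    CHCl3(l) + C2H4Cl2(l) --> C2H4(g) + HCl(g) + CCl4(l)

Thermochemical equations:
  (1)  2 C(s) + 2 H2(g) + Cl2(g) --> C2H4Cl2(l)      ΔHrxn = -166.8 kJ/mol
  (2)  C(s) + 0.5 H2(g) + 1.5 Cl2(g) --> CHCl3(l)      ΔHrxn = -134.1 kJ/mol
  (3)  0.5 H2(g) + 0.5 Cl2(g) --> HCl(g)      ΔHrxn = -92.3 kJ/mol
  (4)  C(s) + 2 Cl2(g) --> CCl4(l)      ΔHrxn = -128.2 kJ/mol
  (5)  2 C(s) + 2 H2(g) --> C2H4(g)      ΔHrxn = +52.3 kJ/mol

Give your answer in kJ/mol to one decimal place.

(1) reversed: +166.8 kJ/mol
(2) reversed: +134.1 kJ/mol
(3) as written: -92.3 kJ/mol
(4) as written: -128.2 kJ/mol
(5) as written: +52.3 kJ/mol
Combining the equations, ΔHrxn = (+166.8) + (+134.1) + (-92.3) + (-128.2) + (+52.3) = 132.7 kJ/mol

ΔHrxn = 132.7 kJ/mol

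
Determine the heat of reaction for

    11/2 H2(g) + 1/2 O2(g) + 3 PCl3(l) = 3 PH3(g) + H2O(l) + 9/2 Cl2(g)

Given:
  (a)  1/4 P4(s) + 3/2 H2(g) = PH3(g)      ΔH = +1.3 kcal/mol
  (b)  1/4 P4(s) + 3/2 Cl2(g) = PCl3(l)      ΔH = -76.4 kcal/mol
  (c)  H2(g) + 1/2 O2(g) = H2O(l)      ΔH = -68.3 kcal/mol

(a) × 3 (×3 to match 3 PH3(g) in the target): (3)·(+1.3) = +3.9 kcal/mol
(b) reversed and × 3 (reverse to put PCl3(l) on the reactant side; ×3 to match 3 PCl3(l) in the target): (-3)·(-76.4) = +229.2 kcal/mol
(c) as written (H2O(l) already on the product side): -68.3 kcal/mol
Since enthalpy is a state function, ΔH = (+3.9) + (+229.2) + (-68.3) = 164.8 kcal/mol

ΔH = 164.8 kcal/mol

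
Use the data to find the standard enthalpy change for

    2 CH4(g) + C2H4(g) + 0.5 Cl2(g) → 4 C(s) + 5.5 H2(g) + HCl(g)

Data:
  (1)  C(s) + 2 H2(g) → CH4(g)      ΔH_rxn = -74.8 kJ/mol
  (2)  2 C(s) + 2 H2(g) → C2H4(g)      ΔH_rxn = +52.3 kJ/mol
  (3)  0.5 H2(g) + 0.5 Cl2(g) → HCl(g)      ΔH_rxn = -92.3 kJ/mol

(1) reversed and × 2 (CH4(g) must end up as a reactant; scale by 2 for the 2 CH4(g)): (-2)·(-74.8) = +149.6 kJ/mol
(2) reversed (C2H4(g) must end up as a reactant): -52.3 kJ/mol
(3) as written (HCl(g) already on the product side): -92.3 kJ/mol
By Hess's law, ΔH_rxn = (-2)·(-74.8) + (-1)·(+52.3) + (1)·(-92.3) = 5.0 kJ/mol

ΔH_rxn = 5.0 kJ/mol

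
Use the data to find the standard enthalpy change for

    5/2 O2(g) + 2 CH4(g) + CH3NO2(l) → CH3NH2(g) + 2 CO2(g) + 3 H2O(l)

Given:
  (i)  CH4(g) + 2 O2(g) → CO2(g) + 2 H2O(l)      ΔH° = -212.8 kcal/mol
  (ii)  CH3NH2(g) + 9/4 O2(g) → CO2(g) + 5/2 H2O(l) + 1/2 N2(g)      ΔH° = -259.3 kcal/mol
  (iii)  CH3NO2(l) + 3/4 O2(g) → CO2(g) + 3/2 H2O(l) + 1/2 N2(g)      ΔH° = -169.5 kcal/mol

ΔH° = -335.8 kcal/mol

(i) × 2 (scale by 2 for the 2 CH4(g)): (2)·(-212.8) = -425.6 kcal/mol
(ii) reversed (reverse to put CH3NH2(g) on the product side): +259.3 kcal/mol
(iii) as written (CH3NO2(l) already on the reactant side): -169.5 kcal/mol
Since enthalpy is a state function, ΔH° = (-425.6) + (+259.3) + (-169.5) = -335.8 kcal/mol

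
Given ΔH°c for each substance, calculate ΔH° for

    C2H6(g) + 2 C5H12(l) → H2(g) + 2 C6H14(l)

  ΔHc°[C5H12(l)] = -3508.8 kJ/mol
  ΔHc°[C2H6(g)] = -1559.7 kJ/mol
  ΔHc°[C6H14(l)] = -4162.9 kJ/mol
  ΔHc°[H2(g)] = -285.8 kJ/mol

With combustion enthalpies, reactants minus products:
= [1·(-1559.7) + 2·(-3508.8)] − [1·(-285.8) + 2·(-4162.9)]
= 34.3 kJ/mol

ΔH° = 34.3 kJ/mol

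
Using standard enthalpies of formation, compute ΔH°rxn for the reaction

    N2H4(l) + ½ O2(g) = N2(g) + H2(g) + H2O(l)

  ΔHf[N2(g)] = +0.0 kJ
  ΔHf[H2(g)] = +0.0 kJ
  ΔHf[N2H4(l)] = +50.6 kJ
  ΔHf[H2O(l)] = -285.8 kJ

ΔH°rxn = -336.4 kJ

ΔH°rxn = Σ nΔHf°(products) − Σ nΔHf°(reactants).
Products: 1·(+0.0) + 1·(+0.0) + 1·(-285.8) = -285.8
Reactants: 1·(+50.6) + 1/2·(+0.0) = +50.6
ΔH°rxn = (-285.8) − (+50.6) = -336.4 kJ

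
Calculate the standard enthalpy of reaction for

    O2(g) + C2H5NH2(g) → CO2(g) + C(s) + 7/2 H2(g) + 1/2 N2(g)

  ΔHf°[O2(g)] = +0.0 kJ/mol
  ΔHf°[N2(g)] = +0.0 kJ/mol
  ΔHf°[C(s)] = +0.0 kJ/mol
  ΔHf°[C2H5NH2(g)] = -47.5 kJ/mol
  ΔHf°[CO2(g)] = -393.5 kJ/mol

ΔH_rxn = -346.0 kJ/mol

Products: 1·(-393.5) + 1·(+0.0) + 7/2·(+0.0) + 1/2·(+0.0) = -393.5
Reactants: 1·(+0.0) + 1·(-47.5) = -47.5
ΔH_rxn = (-393.5) − (-47.5) = -346.0 kJ/mol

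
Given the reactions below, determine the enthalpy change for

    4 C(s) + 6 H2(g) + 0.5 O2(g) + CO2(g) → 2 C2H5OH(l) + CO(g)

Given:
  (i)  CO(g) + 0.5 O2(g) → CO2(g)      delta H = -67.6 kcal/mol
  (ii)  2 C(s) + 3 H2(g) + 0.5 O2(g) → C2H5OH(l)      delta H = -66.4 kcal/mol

(i) reversed: +67.6 kcal/mol
(ii) × 2: (2)·(-66.4) = -132.8 kcal/mol
delta H = (-1)·(-67.6) + (2)·(-66.4) = -65.2 kcal/mol

delta H = -65.2 kcal/mol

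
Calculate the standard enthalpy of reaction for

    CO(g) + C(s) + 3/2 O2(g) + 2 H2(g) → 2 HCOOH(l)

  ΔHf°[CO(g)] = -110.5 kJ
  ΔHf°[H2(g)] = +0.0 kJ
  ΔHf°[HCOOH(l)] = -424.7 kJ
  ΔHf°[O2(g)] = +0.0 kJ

ΔH°rxn = -738.9 kJ

Products: 2·(-424.7) = -849.4
Reactants: 1·(-110.5) + 1·(+0.0) + 3/2·(+0.0) + 2·(+0.0) = -110.5
ΔH°rxn = (-849.4) − (-110.5) = -738.9 kJ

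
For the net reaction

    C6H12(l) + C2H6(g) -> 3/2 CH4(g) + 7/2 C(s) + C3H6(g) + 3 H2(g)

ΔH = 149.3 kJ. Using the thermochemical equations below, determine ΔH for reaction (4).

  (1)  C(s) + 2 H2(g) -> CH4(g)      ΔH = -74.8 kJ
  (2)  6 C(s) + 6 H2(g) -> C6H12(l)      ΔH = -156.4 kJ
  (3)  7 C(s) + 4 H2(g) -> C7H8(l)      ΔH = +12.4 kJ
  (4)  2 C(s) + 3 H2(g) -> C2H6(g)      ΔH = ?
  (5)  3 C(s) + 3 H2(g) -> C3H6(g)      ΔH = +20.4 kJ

ΔH = -84.7 kJ

(1) × 3/2: (3/2)·(-74.8) = -112.2 kJ
(2) reversed: +156.4 kJ
(3): not needed.
(4) reversed: contributes −x
(5) as written: +20.4 kJ
+149.3 = (-112.2) + (+156.4) + (+20.4) − x
x = (+149.3 − (+64.6)) / (-1) = -84.7 kJ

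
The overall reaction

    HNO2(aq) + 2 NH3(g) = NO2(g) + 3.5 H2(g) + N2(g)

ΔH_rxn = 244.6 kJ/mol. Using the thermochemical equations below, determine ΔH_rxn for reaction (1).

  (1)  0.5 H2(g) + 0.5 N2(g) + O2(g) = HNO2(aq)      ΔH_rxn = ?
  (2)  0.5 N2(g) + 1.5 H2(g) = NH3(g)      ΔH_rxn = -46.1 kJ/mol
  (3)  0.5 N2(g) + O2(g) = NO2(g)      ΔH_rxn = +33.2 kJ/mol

ΔH_rxn = -119.2 kJ/mol

(1) reversed: contributes −x
(2) reversed and × 2: (-2)·(-46.1) = +92.2 kJ/mol
(3) as written: +33.2 kJ/mol
+244.6 = (+92.2) + (+33.2) − x
x = (+244.6 − (+125.4)) / (-1) = -119.2 kJ/mol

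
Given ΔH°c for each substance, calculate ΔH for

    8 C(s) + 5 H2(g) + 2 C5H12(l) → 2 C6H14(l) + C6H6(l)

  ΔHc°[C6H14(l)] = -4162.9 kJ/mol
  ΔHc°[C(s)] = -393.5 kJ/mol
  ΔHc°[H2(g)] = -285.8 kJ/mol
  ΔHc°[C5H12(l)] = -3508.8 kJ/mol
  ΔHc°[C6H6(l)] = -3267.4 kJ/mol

Using ΔH = Σ nΔHc°(reactants) − Σ nΔHc°(products):
= [8·(-393.5) + 5·(-285.8) + 2·(-3508.8)] − [2·(-4162.9) + 1·(-3267.4)]
= -1.4 kJ/mol

ΔH = -1.4 kJ/mol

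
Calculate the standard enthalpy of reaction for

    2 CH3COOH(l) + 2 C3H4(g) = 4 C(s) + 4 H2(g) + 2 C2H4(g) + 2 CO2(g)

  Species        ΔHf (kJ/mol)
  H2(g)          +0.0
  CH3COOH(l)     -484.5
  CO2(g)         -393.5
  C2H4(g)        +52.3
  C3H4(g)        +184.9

ΔH°rxn = -83.2 kJ/mol

ΔH°rxn = Σ nΔHf°(products) − Σ nΔHf°(reactants).
Products: 4·(+0.0) + 4·(+0.0) + 2·(+52.3) + 2·(-393.5) = -682.4
Reactants: 2·(-484.5) + 2·(+184.9) = -599.2
ΔH°rxn = (-682.4) − (-599.2) = -83.2 kJ/mol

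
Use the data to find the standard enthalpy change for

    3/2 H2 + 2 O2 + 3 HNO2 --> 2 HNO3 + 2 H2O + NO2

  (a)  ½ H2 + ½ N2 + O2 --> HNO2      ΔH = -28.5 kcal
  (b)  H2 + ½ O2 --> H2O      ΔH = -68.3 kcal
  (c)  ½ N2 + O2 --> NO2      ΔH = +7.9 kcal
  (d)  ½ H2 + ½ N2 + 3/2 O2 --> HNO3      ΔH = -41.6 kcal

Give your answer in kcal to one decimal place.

(a) reversed and × 3: (-3)·(-28.5) = +85.5 kcal
(b) × 2: (2)·(-68.3) = -136.6 kcal
(c) as written: +7.9 kcal
(d) × 2: (2)·(-41.6) = -83.2 kcal
Summing the manipulated equations, ΔH = (+85.5) + (-136.6) + (+7.9) + (-83.2) = -126.4 kcal

ΔH = -126.4 kcal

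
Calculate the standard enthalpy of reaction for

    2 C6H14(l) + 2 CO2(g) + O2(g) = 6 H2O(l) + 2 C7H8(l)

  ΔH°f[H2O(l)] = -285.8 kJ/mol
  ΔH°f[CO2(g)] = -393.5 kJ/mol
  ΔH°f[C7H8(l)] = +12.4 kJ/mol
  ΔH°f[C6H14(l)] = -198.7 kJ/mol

ΔH°rxn = -505.6 kJ/mol

ΔH°rxn = Σ nΔHf°(products) − Σ nΔHf°(reactants).
Products: 6·(-285.8) + 2·(+12.4) = -1690.0
Reactants: 2·(-198.7) + 2·(-393.5) + 1·(+0.0) = -1184.4
ΔH°rxn = (-1690.0) − (-1184.4) = -505.6 kJ/mol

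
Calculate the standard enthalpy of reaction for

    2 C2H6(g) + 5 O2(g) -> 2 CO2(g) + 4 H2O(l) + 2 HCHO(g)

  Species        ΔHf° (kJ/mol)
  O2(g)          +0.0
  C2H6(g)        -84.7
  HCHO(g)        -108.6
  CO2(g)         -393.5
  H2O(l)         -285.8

ΔH_rxn = -1978.0 kJ/mol

Products: 2·(-393.5) + 4·(-285.8) + 2·(-108.6) = -2147.4
Reactants: 2·(-84.7) + 5·(+0.0) = -169.4
ΔH_rxn = (-2147.4) − (-169.4) = -1978.0 kJ/mol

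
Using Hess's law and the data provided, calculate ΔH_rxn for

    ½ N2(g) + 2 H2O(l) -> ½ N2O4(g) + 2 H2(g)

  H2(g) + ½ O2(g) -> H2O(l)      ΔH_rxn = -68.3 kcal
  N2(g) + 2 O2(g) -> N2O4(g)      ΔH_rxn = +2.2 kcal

ΔH_rxn = 137.7 kcal

equation 1 reversed and × 2 (reverse to put H2O(l) on the reactant side; ×2 to match 2 H2O(l) in the target): (-2)·(-68.3) = +136.6 kcal
equation 2 × 1/2 (×1/2 to match 1/2 N2O4(g) in the target): (1/2)·(+2.2) = +1.1 kcal
Since enthalpy is a state function, ΔH_rxn = (+136.6) + (+1.1) = 137.7 kcal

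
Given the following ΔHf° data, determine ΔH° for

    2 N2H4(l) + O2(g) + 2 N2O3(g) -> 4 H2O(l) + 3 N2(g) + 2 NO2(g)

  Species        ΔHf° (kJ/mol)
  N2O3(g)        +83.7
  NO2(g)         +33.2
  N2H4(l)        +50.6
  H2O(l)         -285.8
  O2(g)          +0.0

Products: 4·(-285.8) + 3·(+0.0) + 2·(+33.2) = -1076.8
Reactants: 2·(+50.6) + 1·(+0.0) + 2·(+83.7) = +268.6
ΔH° = (-1076.8) − (+268.6) = -1345.4 kJ/mol

ΔH° = -1345.4 kJ/mol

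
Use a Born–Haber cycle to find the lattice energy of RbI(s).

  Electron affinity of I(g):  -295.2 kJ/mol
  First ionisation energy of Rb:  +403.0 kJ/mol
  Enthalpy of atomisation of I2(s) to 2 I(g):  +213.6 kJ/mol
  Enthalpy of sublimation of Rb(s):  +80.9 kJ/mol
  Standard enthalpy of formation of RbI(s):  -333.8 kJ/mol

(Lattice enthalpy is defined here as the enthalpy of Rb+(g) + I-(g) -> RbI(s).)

U = -629.3 kJ/mol

ΔHf° = 1·ΔHsub + 1·(ΣIE) + 1/2·D(I2) + 1·EA + U
-333.8 = 1·(+80.9) + 1·(+403.0) + 1/2·(+213.6) + 1·(-295.2) + U
U = -333.8 − (+295.5) = -629.3 kJ/mol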